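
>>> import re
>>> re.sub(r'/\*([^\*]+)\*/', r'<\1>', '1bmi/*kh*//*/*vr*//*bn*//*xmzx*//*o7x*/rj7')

The replacement refers to a captured group, so each match is rewritten using its own captured text.

'1bmi<kh>/*<vr><bn><xmzx><o7x>rj7'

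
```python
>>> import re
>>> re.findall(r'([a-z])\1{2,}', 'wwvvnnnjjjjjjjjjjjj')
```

['n', 'j']

After group 1 captures some text, `\1` only succeeds where that same text appears again.
Matches: at [4:7] match 'nnn', group 1 = 'n'; at [7:19] match 'jjjjjjjjjjjj', group 1 = 'j'.
With a single group, `findall` returns only what that group captured — 2 items.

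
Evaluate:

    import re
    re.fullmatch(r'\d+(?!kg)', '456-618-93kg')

None

The negative lookaround is zero-width — it rules out positions where the adjacent text would match, without consuming anything.
For `fullmatch`, every character of the input must be accounted for by the pattern.
Here the string isn't matched end-to-end, so the call returns None.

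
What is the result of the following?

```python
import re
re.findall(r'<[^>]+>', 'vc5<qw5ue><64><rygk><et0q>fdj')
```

['<qw5ue>', '<64>', '<rygk>', '<et0q>']

With no groups in the pattern, `findall` gives back each whole match — 4 here.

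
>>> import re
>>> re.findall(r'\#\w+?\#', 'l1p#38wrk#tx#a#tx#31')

['#38wrk#', '#a#']

Scanning left to right: at [3:10] → '#38wrk#'; at [12:15] → '#a#'.
No capturing groups, so `findall` returns the 2 full match strings.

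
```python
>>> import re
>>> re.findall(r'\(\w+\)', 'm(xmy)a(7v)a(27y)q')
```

['(xmy)', '(7v)', '(27y)']

Walking the string: at [1:6] → '(xmy)'; at [7:11] → '(7v)'; at [12:17] → '(27y)'.
Since nothing is captured, `findall` lists the 3 matched substrings directly.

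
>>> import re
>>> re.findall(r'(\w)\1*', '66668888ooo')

`\1` has to match the exact text group 1 already captured.
`findall` collects group 1 from each match (3 total).

['6', '8', 'o']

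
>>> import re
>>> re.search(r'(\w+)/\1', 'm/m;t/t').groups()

('m',)

The match spans [0:3] → 'm/m'.
Captured: group 1 = 'm'.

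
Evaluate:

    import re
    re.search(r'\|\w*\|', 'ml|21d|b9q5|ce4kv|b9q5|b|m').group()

The match spans [2:7] → '|21d|'.

'|21d|'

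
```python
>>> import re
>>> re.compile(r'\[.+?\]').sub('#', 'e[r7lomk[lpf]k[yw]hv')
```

The `?` after the quantifier makes it lazy — it takes as little as possible before letting the rest of the pattern try.
`sub` substitutes '#' at each match site.

'e#k#hv'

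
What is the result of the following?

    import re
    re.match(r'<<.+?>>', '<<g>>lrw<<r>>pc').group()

'<<g>>'

Because the quantifier is non-greedy, it stops expanding at the earliest point where the rest of the pattern can succeed.
`re.match` won't scan ahead — the pattern has to work from the very first character.
The match spans [0:5] → '<<g>>'.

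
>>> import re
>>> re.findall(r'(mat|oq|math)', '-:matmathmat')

Alternation tries branches left to right and keeps the first one that lets the overall match succeed at that position.
Scanning left to right: at [2:5] match 'mat', group 1 = 'mat'; at [5:8] match 'mat', group 1 = 'mat'; at [9:12] match 'mat', group 1 = 'mat'.
One capturing group, so `findall` returns just the captured substring from each match — 3 in all.

['mat', 'mat', 'mat']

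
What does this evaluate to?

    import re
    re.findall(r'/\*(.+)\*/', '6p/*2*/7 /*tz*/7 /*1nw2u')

Matches: at [2:15] match '/*2*/7 /*tz*/', group 1 = '2*/7 /*tz'.
One capturing group, so `findall` returns just the captured substring from the one match — 1 in all.

['2*/7 /*tz']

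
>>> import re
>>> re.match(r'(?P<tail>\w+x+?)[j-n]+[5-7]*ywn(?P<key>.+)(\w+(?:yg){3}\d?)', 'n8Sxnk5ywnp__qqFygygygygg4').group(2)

The match spans [0:24] → 'n8Sxnk5ywnp__qqFygygygyg'.
Captured: group 1 = 'n8Sx', group 2 = 'p__qqFy', group 3 = 'gygygyg'.

'p__qqFy'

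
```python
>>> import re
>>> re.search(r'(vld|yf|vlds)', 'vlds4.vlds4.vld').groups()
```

`|` is ordered: at each position the engine commits to the first alternative that works.
`re.search` tries every starting position until one works.
The match spans [0:3] → 'vld'.
Captured: group 1 = 'vld'.

('vld',)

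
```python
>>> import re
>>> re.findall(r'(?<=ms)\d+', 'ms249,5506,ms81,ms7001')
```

['249', '81', '7001']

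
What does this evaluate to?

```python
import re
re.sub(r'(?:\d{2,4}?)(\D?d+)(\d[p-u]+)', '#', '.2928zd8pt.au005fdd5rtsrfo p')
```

The pattern matches 2 to 4 of a digit (lazy) (non-capturing group); then optionally a non-digit, then one or more of the literal 'd' (captured); then a digit, then one or more of a character in [p-u] (captured).
Matches: at [1:10] → '2928zd8pt'; at [13:24] → '005fdd5rtsr'.
Every occurrence is swapped for '#'.

'.#.au#fo p'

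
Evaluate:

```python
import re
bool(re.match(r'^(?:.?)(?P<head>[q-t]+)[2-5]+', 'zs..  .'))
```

False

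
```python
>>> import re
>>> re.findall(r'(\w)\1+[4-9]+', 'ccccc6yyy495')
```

['c', 'y']

The backreference `\1` re-matches whatever the first group consumed, character for character.
Scanning left to right: at [0:6] match 'ccccc6', group 1 = 'c'; at [6:12] match 'yyy495', group 1 = 'y'.
With a single group, `findall` returns only what that group captured — 2 items.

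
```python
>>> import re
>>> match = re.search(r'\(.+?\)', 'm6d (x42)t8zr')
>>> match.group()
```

The match spans [4:9] → '(x42)'.

'(x42)'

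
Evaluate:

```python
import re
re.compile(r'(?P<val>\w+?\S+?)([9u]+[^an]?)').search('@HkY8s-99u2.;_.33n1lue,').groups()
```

('HkY8s-', '99u2')

This matches one or more of a word character (lazy), then one or more of a non-whitespace character (lazy) (captured as 'val'); then one or more of one of [9u], then optionally any character except [an] (captured).
`re.search` scans for the first position where the pattern succeeds.
The match spans [1:11] → 'HkY8s-99u2'.
Captured: group 1 = 'HkY8s-', group 2 = '99u2'.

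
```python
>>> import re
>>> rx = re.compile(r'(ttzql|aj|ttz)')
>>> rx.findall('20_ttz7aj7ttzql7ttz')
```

Alternation tries branches left to right and keeps the first one that lets the overall match succeed at that position.
One capturing group, so `findall` returns just the captured substring from each match — 4 in all.

['ttz', 'aj', 'ttzql', 'ttz']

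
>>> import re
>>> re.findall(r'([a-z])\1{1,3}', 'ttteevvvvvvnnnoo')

['t', 'e', 'v', 'v', 'n', 'o']

After group 1 captures some text, `\1` only succeeds where that same text appears again.
Because there's exactly one group, `findall` drops the full match and keeps group 1 from each hit.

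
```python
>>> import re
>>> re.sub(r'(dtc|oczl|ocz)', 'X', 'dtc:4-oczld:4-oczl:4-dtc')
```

'X:4-Xd:4-X:4-X'

Branches in `(...|...)` are attempted left-to-right; the first branch that allows the whole pattern to succeed is taken.
`sub` substitutes 'X' at each match site.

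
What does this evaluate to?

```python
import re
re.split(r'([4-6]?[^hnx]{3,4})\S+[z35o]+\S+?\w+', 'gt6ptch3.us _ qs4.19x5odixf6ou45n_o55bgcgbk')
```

['', 'gt6p', '', ' _ q', '']

This matches optionally a character in [4-6], then 3 to 4 of any character except [hnx] (captured); then one or more of a non-whitespace character; then one or more of one of [z35o]; then one or more of a non-whitespace character (lazy), then one or more of a word character.
With a capturing group present, the delimiter's captured portion is kept in the result list.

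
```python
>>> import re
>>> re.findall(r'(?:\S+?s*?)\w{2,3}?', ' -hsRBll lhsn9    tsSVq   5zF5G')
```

['-hs', 'RBl', 'lhs', 'tsS', '5zF']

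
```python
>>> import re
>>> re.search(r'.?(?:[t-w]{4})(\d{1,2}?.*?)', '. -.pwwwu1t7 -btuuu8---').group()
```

'pwwwu1'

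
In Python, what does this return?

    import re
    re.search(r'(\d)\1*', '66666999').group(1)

`\1` has to match the exact text group 1 already captured.
`re.search` tries every starting position until one works.
The match spans [0:5] → '66666'.
Captured: group 1 = '6'.

'6'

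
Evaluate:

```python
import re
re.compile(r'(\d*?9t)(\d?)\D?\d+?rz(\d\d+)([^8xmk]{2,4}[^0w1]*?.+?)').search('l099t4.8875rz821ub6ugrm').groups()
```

('099t', '4', '821', 'ub6ug')

The pattern matches zero or more of a digit (lazy), then the literal '9t' (captured); then optionally a digit (captured); then optionally a non-digit, then one or more of a digit (lazy), then the literal 'rz'; then a digit, then one or more of a digit (captured); then 2 to 4 of any character except [8xmk], then zero or more of any character except [0w1] (lazy), then one or more of any character (lazy) (captured).
A `+?`/`*?`/`{m,n}?` starts at its minimum and grows only as far as needed for what follows to match.
`re.search` tries every starting position until one works.
The match spans [1:21] → '099t4.8875rz821ub6ug'.
Captured: group 1 = '099t', group 2 = '4', group 3 = '821', group 4 = 'ub6ug'.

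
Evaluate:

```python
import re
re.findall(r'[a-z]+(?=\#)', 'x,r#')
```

Lookahead/lookbehind check context without consuming it, so the matched span excludes the asserted characters.
Matches: at [2:3] → 'r'.
No capturing groups, so `findall` returns the 1 full match string.

['r']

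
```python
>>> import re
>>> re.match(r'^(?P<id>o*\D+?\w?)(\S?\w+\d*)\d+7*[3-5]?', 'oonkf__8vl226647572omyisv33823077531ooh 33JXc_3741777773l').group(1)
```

The match spans [0:36] → 'oonkf__8vl226647572omyisv33823077531'.
Captured: group 1 = 'oonk', group 2 = 'f__8vl226647572omyisv3382307753'.

'oonk'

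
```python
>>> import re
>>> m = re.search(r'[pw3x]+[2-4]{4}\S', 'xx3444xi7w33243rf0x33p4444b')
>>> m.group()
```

'xx3444x'

This matches one or more of one of [pw3x], then exactly 4 of a character in [2-4]; then a non-whitespace character.
The match spans [0:7] → 'xx3444x'.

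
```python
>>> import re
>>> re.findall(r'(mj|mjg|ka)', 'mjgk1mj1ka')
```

Branches in `(...|...)` are attempted left-to-right; the first branch that allows the whole pattern to succeed is taken.
`findall` collects group 1 from each match (3 total).

['mj', 'mj', 'ka']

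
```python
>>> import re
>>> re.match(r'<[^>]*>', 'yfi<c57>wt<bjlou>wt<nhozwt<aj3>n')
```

None

`re.match` only tries the pattern at the start of the string.
Here the pattern fails at index 0, so the call returns None.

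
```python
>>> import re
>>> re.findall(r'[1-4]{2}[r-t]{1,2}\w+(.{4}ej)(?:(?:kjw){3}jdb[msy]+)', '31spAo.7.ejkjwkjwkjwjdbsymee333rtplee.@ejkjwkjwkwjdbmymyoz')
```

['o.7.ej']

This matches exactly 2 of a character in [1-4], then 1 to 2 of a character in [r-t], then one or more of a word character; then exactly 4 of any character, then the literal 'ej' (captured); then the literal 'kjw' repeated 3 times, then the literal 'jdb', then one or more of one of [msy] (non-capturing group).
Scanning left to right: at [0:26] match '31spAo.7.ejkjwkjwkjwjdbsym', group 1 = 'o.7.ej'.
One capturing group, so `findall` returns just the captured substring from the one match — 1 in all.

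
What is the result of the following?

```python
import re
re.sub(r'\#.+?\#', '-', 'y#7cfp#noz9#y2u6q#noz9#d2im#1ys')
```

The `?` after the quantifier makes it lazy — it takes as little as possible before letting the rest of the pattern try.
Matches: at [1:7] → '#7cfp#'; at [11:18] → '#y2u6q#'; at [22:28] → '#d2im#'.
`sub` substitutes '-' at each match site.

'y-noz9-noz9-1ys'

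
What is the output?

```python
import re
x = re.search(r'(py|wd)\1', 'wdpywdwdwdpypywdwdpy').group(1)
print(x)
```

wd

After group 1 captures some text, `\1` only succeeds where that same text appears again.
Unlike `match`, `search` isn't anchored — it looks for the pattern anywhere in the string.
The match spans [4:8] → 'wdwd'.
Captured: group 1 = 'wd'.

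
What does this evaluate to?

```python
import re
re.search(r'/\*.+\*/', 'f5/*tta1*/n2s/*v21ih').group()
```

`search` walks the string left to right and returns the first match it finds.
The match spans [2:10] → '/*tta1*/'.

'/*tta1*/'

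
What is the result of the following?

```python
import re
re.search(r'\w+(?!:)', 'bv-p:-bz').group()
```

'bv'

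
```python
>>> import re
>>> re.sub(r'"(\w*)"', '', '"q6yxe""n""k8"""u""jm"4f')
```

'ujm"4f'

Matches: at [0:7] → '"q6yxe"'; at [7:10] → '"n"'; at [10:14] → '"k8"'; at [14:16] → '""'; at [17:19] → '""'.
Each match is replaced by ''.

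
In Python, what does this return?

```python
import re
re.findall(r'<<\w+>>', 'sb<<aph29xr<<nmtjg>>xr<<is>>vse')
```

['<<nmtjg>>', '<<is>>']

Matches: at [11:20] → '<<nmtjg>>'; at [22:28] → '<<is>>'.
No capturing groups, so `findall` returns the 2 full match strings.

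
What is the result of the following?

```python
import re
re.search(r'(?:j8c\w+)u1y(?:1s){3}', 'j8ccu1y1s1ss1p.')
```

None

This matches the literal 'j8c', then one or more of a word character (non-capturing group); then the literal 'u1y', then the literal '1s' repeated 3 times.
`re.search` scans for the first position where the pattern succeeds.
Here nothing in the string fits, so the call returns None.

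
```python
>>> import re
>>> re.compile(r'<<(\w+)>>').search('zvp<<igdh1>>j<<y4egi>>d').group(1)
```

'igdh1'

`search` walks the string left to right and returns the first match it finds.
The match spans [3:12] → '<<igdh1>>'.
Captured: group 1 = 'igdh1'.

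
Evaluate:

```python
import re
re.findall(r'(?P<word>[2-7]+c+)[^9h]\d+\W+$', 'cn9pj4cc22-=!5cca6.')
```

['5cc']

One capturing group, so `findall` returns just the captured substring from the one match — 1 in all.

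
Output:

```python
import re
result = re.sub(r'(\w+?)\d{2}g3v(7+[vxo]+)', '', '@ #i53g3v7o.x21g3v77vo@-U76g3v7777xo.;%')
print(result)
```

@ #.@-.;%

Pattern: one or more of a word character (lazy) (captured); then exactly 2 of a digit, then the literal 'g3v'; then one or more of the literal '7', then one or more of one of [vxo] (captured).
Matches: at [3:11] → 'i53g3v7o'; at [12:22] → 'x21g3v77vo'; at [24:36] → 'U76g3v7777xo'.
Each match is replaced by ''.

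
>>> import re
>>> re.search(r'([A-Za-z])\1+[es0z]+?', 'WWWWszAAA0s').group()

'WWWWs'

The backreference `\1` re-matches whatever the first group consumed, character for character.
`re.search` scans for the first position where the pattern succeeds.
The match spans [0:5] → 'WWWWs'.
Captured: group 1 = 'W'.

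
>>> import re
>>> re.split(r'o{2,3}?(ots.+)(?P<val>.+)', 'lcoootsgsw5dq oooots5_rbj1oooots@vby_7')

['lc', 'otsgsw5dq oooots5_rbj1oooots@vby_', '7', '']

This matches 2 to 3 of a literal 'o' (lazy); then the literal 'ots', then one or more of any character (captured); then one or more of any character (captured as 'val').
Matches to split on: at [2:38] → 'oootsgsw5dq oooots5_rbj1oooots@vby_7'.
Because the pattern has a capturing group, `split` also inserts each captured text between the pieces.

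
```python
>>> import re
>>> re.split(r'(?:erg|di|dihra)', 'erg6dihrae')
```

Alternation isn't longest-match — the leftmost alternative that fits at this position is chosen.
Splitting on the pattern gives 3 pieces.

['', '6', 'hrae']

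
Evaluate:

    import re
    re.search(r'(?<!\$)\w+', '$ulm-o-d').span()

(2, 4)

A negative assertion filters positions out without eating any characters.
The match spans [2:4] → 'lm'.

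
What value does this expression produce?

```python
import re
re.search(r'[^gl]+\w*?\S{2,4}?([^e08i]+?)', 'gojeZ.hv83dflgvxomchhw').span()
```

(1, 15)

The pattern matches one or more of any character except [gl], then zero or more of a word character (lazy), then 2 to 4 of a non-whitespace character (lazy); then one or more of any character except [e08i] (lazy) (captured).
`re.search` tries every starting position until one works.
The match spans [1:15] → 'ojeZ.hv83dflgv'.
Captured: group 1 = 'v'.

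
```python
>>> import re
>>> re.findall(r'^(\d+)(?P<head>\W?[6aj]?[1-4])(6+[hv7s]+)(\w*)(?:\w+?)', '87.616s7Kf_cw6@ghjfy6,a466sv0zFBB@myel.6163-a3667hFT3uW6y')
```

[('87', '.61', '6s7', 'Kf_cw')]

Pattern: anchored at the start of the string; then one or more of a digit (captured); then optionally a non-word character, then optionally one of [6aj], then a character in [1-4] (captured as 'head'); then one or more of a literal '6', then one or more of one of [hv7s] (captured); then zero or more of a word character (captured); then one or more of a word character (lazy) (non-capturing group).
Walking the string: at [0:14] match '87.616s7Kf_cw6', groups = ('87', '.61', '6s7', 'Kf_cw').
`findall` packs the 4 group values into a tuple for every match.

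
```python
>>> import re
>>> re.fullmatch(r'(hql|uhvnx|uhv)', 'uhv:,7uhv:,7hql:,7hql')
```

None

`re.fullmatch` is like wrapping the pattern in `^…$` (in single-line mode).
Here the pattern can't cover the whole string, so the call returns None.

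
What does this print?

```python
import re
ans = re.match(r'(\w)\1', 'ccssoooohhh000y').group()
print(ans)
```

cc

`\1` is not a pattern — it's the concrete string captured by group 1, re-applied verbatim.
`match` is anchored at position 0; if the pattern doesn't fit there, it returns None.
The match spans [0:2] → 'cc'.
Captured: group 1 = 'c'.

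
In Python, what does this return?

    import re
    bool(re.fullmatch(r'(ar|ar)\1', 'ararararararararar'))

The backreference `\1` re-matches whatever the first group consumed, character for character.
For `fullmatch`, every character of the input must be accounted for by the pattern.
Here the string isn't matched end-to-end, so the call returns None, and `bool(None)` is False.

False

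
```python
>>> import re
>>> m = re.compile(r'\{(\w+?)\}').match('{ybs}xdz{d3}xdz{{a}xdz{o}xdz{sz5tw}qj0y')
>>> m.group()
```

'{ybs}'

`match` is anchored at position 0; if the pattern doesn't fit there, it returns None.
The match spans [0:5] → '{ybs}'.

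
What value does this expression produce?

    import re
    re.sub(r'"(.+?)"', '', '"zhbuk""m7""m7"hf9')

'hf9'

Matches: at [0:7] → '"zhbuk"'; at [7:11] → '"m7"'; at [11:15] → '"m7"'.
`sub` substitutes '' at each match site.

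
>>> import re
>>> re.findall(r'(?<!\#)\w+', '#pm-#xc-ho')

['m', 'c', 'ho']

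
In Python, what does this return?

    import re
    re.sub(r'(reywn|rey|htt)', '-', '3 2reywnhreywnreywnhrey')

'3 2-h--h-'

Branches in `(...|...)` are attempted left-to-right; the first branch that allows the whole pattern to succeed is taken.
Matches: at [3:8] → 'reywn'; at [9:14] → 'reywn'; at [14:19] → 'reywn'; at [20:23] → 'rey'.
`sub` substitutes '-' at each match site.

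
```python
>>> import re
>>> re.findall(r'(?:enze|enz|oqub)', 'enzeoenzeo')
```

`|` is ordered: at each position the engine commits to the first alternative that works.
With no groups in the pattern, `findall` gives back each whole match — 2 here.

['enze', 'enze']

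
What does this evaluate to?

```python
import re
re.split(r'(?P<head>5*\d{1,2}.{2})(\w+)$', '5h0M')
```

This matches zero or more of a literal '5', then 1 to 2 of a digit, then exactly 2 of any character (captured as 'head'); then one or more of a word character (captured); then anchored at the end.
Matches to split on: at [0:4] → '5h0M'.
The group in the pattern means `split` returns the separators' captures alongside the pieces.

['', '5h0', 'M', '']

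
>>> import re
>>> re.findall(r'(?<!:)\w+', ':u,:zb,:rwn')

Because the assertion is negative and zero-width, positions next to the forbidden text are skipped.
Matches: at [5:6] → 'b'; at [9:11] → 'wn'.
No capturing groups, so `findall` returns the 2 full match strings.

['b', 'wn']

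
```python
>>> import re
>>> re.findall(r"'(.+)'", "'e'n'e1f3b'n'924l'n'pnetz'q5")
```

With a single group, `findall` returns only what that group captured — 1 item.

["e'n'e1f3b'n'924l'n'pnetz"]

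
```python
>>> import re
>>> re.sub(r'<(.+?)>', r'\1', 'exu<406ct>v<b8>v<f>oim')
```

'exu406ctvb8vfoim'

A non-greedy quantifier consumes as few characters as it can — just enough that the remainder of the pattern still matches from where it stops; whatever follows it matches normally.
The replacement refers to a captured group, so each match is rewritten using its own captured text.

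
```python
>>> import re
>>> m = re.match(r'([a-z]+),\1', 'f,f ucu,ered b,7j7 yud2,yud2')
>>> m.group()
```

'f,f'

A backreference is literal: `\1` must see the identical characters the first group matched.
`re.match` only tries the pattern at the start of the string.
The match spans [0:3] → 'f,f'.
Captured: group 1 = 'f'.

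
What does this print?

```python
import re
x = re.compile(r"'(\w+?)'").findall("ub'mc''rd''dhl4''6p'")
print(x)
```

['mc', 'rd', 'dhl4', '6p']

`findall` collects group 1 from each match (4 total).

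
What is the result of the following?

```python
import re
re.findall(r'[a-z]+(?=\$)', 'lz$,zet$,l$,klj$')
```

Lookahead/lookbehind check context without consuming it, so the matched span excludes the asserted characters.
With no groups in the pattern, `findall` gives back each whole match — 4 here.

['lz', 'zet', 'l', 'klj']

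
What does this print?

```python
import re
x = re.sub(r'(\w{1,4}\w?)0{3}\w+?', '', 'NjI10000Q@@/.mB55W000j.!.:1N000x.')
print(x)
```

@@/..!.:.

The pattern matches 1 to 4 of a word character, then optionally a word character (captured); then exactly 3 of the literal '0', then one or more of a word character (lazy).
Matches: at [0:9] → 'NjI10000Q'; at [13:22] → 'mB55W000j'; at [26:32] → '1N000x'.
Every occurrence is swapped for ''.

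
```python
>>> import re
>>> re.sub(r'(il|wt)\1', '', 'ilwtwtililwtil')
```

A backreference is literal: `\1` must see the identical characters the first group matched.
Every occurrence is swapped for ''.

'ilwtil'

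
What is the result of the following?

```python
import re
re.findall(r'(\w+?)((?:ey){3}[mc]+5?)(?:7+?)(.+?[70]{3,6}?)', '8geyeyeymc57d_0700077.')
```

[('8g', 'eyeyeymc5', 'd_070')]

Pattern: one or more of a word character (lazy) (captured); then the literal 'ey' repeated 3 times, then one or more of one of [mc], then optionally a literal '5' (captured); then one or more of a literal '7' (lazy) (non-capturing group); then one or more of any character (lazy), then 3 to 6 of one of [70] (lazy) (captured).
Matches: at [0:17] match '8geyeyeymc57d_070', groups = ('8g', 'eyeyeymc5', 'd_070').
`findall` packs the 3 group values into a tuple for every match.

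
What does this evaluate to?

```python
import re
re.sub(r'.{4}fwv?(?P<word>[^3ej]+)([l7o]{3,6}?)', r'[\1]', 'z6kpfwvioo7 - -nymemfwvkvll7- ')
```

'[i] - -n[kv]- '

The pattern matches exactly 4 of any character, then the literal 'fw', then optionally the literal 'v'; then one or more of any character except [3ej] (captured as 'word'); then 3 to 6 of one of [l7o] (lazy) (captured).
Matches: at [0:11] → 'z6kpfwvioo7'; at [16:28] → 'ymemfwvkvll7'.
Each match is replaced using the text its own group 1 captured.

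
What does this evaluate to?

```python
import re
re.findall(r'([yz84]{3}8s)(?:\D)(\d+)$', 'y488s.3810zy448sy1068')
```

This matches exactly 3 of one of [yz84], then the literal '8s' (captured); then a non-digit (non-capturing group); then one or more of a digit (captured); then anchored at the end.
Matches: at [11:21] match 'y448sy1068', groups = ('y448s', '1068').
With 2 capturing groups, `findall` returns a 2-tuple per match.

[('y448s', '1068')]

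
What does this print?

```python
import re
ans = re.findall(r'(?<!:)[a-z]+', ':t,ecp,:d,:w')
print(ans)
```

A negative assertion filters positions out without eating any characters.
Matches: at [3:6] → 'ecp'.
With no groups in the pattern, `findall` gives back each whole match — 1 here.

['ecp']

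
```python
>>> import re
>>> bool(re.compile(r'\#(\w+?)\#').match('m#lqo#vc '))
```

False

`match` is anchored at position 0; if the pattern doesn't fit there, it returns None.
Here position 0 doesn't satisfy it, so the call returns None, and `bool(None)` is False.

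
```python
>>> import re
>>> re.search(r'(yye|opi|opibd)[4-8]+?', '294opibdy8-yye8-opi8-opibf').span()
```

(11, 15)

`search` walks the string left to right and returns the first match it finds.
The match spans [11:15] → 'yye8'.
Captured: group 1 = 'yye'.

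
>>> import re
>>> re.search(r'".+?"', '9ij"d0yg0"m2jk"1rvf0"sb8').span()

(3, 10)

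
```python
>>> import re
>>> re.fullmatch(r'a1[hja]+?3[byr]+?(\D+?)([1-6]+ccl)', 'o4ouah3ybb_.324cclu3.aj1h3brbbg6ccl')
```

Pattern: the literal 'a1', then one or more of one of [hja] (lazy), then the literal '3'; then one or more of one of [byr] (lazy); then one or more of a non-digit (lazy) (captured); then one or more of a character in [1-6], then the literal 'ccl' (captured).
For `fullmatch`, every character of the input must be accounted for by the pattern.
Here the string isn't matched end-to-end, so the call returns None.

None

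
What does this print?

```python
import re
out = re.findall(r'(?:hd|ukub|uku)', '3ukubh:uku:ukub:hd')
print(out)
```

['ukub', 'uku', 'ukub', 'hd']

The regex engine tests alternatives in the order written; an earlier branch that matches wins even if a later one would match more.
Walking the string: at [1:5] → 'ukub'; at [7:10] → 'uku'; at [11:15] → 'ukub'; at [16:18] → 'hd'.
`findall` yields the raw match text (4 of them) because the pattern has no groups.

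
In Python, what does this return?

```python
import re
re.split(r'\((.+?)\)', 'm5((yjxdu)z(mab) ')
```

['m5', '(yjxdu', 'z', 'mab', ' ']

With the lazy modifier that quantifier settles for the fewest repetitions that let the rest of the pattern succeed (the atoms after it are unaffected and can still be greedy).
Matches to split on: at [2:10] → '((yjxdu)'; at [11:16] → '(mab)'.
Because the pattern has a capturing group, `split` also inserts each captured text between the pieces.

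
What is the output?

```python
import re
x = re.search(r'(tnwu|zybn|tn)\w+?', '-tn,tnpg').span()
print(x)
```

(4, 7)

`re.search` scans for the first position where the pattern succeeds.
The match spans [4:7] → 'tnp'.
Captured: group 1 = 'tn'.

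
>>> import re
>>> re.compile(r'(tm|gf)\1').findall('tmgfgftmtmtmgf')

['gf', 'tm']

`\1` has to match the exact text group 1 already captured.
Matches: at [2:6] match 'gfgf', group 1 = 'gf'; at [6:10] match 'tmtm', group 1 = 'tm'.
Because there's exactly one group, `findall` drops the full match and keeps group 1 from each hit.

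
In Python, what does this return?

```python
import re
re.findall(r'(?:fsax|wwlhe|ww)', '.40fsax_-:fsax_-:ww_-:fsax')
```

['fsax', 'fsax', 'ww', 'fsax']

Since nothing is captured, `findall` lists the 4 matched substrings directly.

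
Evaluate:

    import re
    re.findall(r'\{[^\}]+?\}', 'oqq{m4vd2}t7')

No capturing groups, so `findall` returns the 1 full match string.

['{m4vd2}']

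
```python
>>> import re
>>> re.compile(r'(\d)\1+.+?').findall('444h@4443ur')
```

The backreference `\1` re-matches whatever the first group consumed, character for character.
Walking the string: at [0:4] match '444h', group 1 = '4'; at [5:9] match '4443', group 1 = '4'.
With a single group, `findall` returns only what that group captured — 2 items.

['4', '4']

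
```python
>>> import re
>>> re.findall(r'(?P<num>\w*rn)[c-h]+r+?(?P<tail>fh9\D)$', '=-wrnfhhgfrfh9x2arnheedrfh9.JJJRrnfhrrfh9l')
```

The pattern matches zero or more of a word character, then the literal 'rn' (captured as 'num'); then one or more of a character in [c-h], then one or more of the literal 'r' (lazy); then the literal 'fh9', then a non-digit (captured as 'tail'); then anchored at the end.
Multiple groups make `findall` return tuples — one 2-tuple for the one match.

[('JJJRrn', 'fh9l')]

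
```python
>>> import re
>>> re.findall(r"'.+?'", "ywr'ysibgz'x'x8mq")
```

With the lazy modifier that quantifier settles for the fewest repetitions that let the rest of the pattern succeed (the atoms after it are unaffected and can still be greedy).
Walking the string: at [3:11] → "'ysibgz'".
Since nothing is captured, `findall` lists the 1 matched substring directly.

["'ysibgz'"]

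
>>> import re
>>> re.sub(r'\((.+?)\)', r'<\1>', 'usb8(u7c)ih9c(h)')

A non-greedy quantifier consumes as few characters as it can — just enough that the remainder of the pattern still matches from where it stops; whatever follows it matches normally.
Matches: at [4:9] → '(u7c)'; at [13:16] → '(h)'.
`\1` in the replacement pulls in group 1's text for each match.

'usb8<u7c>ih9c<h>'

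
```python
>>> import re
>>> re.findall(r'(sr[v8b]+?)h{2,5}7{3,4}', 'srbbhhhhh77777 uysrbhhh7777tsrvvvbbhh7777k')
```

['srbb', 'srb', 'srvvvbb']

Because there's exactly one group, `findall` drops the full match and keeps group 1 from each hit.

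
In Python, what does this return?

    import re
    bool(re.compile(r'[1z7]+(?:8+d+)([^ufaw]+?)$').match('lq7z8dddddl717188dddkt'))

False

`match` is anchored at position 0; if the pattern doesn't fit there, it returns None.
Here position 0 doesn't satisfy it, so the call returns None, and `bool(None)` is False.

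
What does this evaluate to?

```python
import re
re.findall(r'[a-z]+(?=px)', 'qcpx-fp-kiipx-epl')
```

['qc', 'kii']

The positive lookaround only admits positions where the adjacent text matches; those characters stay outside the span.
Since nothing is captured, `findall` lists the 2 matched substrings directly.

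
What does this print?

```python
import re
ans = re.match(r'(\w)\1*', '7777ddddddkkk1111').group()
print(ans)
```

After group 1 captures some text, `\1` only succeeds where that same text appears again.
`re.match` only tries the pattern at the start of the string.
The match spans [0:4] → '7777'.
Captured: group 1 = '7'.

7777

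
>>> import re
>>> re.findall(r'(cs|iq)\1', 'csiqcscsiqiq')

['cs', 'iq']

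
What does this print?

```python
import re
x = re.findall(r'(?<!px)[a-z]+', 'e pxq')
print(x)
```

The negative lookaround is zero-width — it rules out positions where the adjacent text would match, without consuming anything.
Matches: at [0:1] → 'e'; at [2:5] → 'pxq'.
No capturing groups, so `findall` returns the 2 full match strings.

['e', 'pxq']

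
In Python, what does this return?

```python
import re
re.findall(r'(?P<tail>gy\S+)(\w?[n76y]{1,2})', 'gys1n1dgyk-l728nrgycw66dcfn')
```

[('gys1n1dgyk-l728nrgycw66dcf', 'n')]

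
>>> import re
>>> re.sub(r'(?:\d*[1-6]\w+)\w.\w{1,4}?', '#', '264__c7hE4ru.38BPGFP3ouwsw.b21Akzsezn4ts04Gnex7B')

'#8BPGFP##'

A `+?`/`*?`/`{m,n}?` starts at its minimum and grows only as far as needed for what follows to match.
Each match is replaced by '#'.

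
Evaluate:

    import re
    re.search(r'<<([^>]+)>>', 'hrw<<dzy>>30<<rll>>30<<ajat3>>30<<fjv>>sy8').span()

(3, 10)

The match spans [3:10] → '<<dzy>>'.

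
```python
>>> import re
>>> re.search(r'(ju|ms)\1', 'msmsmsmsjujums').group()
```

'msms'

A backreference is literal: `\1` must see the identical characters the first group matched.
Unlike `match`, `search` isn't anchored — it looks for the pattern anywhere in the string.
The match spans [0:4] → 'msms'.
Captured: group 1 = 'ms'.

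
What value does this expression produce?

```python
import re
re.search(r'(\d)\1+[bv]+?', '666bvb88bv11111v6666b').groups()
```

('6',)

The match spans [0:4] → '666b'.
Captured: group 1 = '6'.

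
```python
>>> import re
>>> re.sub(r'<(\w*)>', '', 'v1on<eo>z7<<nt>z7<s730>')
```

'v1onz7<z7'

`sub` substitutes '' at each match site.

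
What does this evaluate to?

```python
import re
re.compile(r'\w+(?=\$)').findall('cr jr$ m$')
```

['jr', 'm']

Because the assertion is zero-width, the text it checks is not consumed and won't appear in the result.
Matches: at [3:5] → 'jr'; at [7:8] → 'm'.
No capturing groups, so `findall` returns the 2 full match strings.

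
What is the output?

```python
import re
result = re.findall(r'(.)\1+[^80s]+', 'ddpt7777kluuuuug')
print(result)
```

['d']

After group 1 captures some text, `\1` only succeeds where that same text appears again.
Because there's exactly one group, `findall` drops the full match and keeps group 1 from the one hit.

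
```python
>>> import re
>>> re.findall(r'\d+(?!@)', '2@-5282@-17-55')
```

Because the assertion is negative and zero-width, positions next to the forbidden text are skipped.
Matches: at [3:6] → '528'; at [9:11] → '17'; at [12:14] → '55'.
With no groups in the pattern, `findall` gives back each whole match — 3 here.

['528', '17', '55']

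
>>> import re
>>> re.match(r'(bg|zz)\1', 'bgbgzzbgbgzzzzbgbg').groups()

('bg',)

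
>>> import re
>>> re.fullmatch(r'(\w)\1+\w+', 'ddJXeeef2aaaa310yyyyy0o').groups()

('d',)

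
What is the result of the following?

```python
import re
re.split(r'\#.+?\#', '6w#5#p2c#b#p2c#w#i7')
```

A `+?`/`*?`/`{m,n}?` starts at its minimum and grows only as far as needed for what follows to match.
Each match becomes a cut point; 4 segments remain.

['6w', 'p2c', 'p2c', 'i7']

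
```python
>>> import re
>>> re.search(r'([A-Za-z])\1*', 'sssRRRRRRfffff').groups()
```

The match spans [0:3] → 'sss'.
Captured: group 1 = 's'.

('s',)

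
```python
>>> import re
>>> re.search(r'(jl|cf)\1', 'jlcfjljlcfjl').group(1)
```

'jl'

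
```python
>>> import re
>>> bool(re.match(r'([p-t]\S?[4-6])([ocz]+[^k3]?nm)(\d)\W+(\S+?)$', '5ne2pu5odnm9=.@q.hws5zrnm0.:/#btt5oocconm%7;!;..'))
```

False

`re.match` won't scan ahead — the pattern has to work from the very first character.
Here the string doesn't start with a match, so the call returns None, and `bool(None)` is False.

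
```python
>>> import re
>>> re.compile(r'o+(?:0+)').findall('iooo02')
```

Pattern: one or more of a literal 'o'; then one or more of a literal '0' (non-capturing group).
`findall` yields the raw match text (1 of them) because the pattern has no groups.

['ooo0']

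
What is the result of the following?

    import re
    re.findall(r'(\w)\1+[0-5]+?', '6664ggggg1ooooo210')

After group 1 captures some text, `\1` only succeeds where that same text appears again.
Walking the string: at [0:4] match '6664', group 1 = '6'; at [4:10] match 'ggggg1', group 1 = 'g'; at [10:16] match 'ooooo2', group 1 = 'o'.
Because there's exactly one group, `findall` drops the full match and keeps group 1 from each hit.

['6', 'g', 'o']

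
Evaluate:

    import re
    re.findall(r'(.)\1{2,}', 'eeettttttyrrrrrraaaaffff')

['e', 't', 'r', 'a', 'f']

The backreference `\1` re-matches whatever the first group consumed, character for character.
Walking the string: at [0:3] match 'eee', group 1 = 'e'; at [3:9] match 'tttttt', group 1 = 't'; at [10:16] match 'rrrrrr', group 1 = 'r'; at [16:20] match 'aaaa', group 1 = 'a'; at [20:24] match 'ffff', group 1 = 'f'.
`findall` collects group 1 from each match (5 total).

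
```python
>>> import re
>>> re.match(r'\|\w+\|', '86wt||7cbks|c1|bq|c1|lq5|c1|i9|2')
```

With `match`, the pattern is implicitly anchored at the beginning.
Here the pattern fails at index 0, so the call returns None.

None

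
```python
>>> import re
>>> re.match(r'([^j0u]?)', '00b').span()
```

(0, 0)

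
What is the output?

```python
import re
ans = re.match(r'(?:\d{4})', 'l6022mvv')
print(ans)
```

None

`re.match` won't scan ahead — the pattern has to work from the very first character.
Here the pattern fails at index 0, so the call returns None.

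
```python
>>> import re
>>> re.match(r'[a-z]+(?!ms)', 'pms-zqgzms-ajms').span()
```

(0, 3)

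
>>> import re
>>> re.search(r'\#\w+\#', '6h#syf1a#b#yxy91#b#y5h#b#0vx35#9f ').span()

`search` walks the string left to right and returns the first match it finds.
The match spans [2:9] → '#syf1a#'.

(2, 9)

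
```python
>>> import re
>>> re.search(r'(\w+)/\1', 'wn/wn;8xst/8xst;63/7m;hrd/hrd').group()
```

'wn/wn'

After group 1 captures some text, `\1` only succeeds where that same text appears again.
The match spans [0:5] → 'wn/wn'.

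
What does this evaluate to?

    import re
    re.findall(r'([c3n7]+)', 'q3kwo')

['3']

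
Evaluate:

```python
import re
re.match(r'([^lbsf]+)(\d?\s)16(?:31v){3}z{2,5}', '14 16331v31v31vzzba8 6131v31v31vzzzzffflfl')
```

None

`re.match` won't scan ahead — the pattern has to work from the very first character.
Here the pattern fails at index 0, so the call returns None.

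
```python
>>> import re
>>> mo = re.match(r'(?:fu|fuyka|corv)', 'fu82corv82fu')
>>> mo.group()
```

`re.match` only tries the pattern at the start of the string.
The match spans [0:2] → 'fu'.

'fu'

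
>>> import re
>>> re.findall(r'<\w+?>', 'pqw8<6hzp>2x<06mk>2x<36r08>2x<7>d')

Scanning left to right: at [4:10] → '<6hzp>'; at [12:18] → '<06mk>'; at [20:27] → '<36r08>'; at [29:32] → '<7>'.
Since nothing is captured, `findall` lists the 4 matched substrings directly.

['<6hzp>', '<06mk>', '<36r08>', '<7>']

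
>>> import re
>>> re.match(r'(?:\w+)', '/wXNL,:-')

None

`match` is anchored at position 0; if the pattern doesn't fit there, it returns None.
Here the pattern fails at index 0, so the call returns None.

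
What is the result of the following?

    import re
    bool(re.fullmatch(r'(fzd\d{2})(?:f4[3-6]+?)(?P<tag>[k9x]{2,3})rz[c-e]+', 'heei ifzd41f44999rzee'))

For `fullmatch`, every character of the input must be accounted for by the pattern.
Here the string isn't matched end-to-end, so the call returns None, and `bool(None)` is False.

False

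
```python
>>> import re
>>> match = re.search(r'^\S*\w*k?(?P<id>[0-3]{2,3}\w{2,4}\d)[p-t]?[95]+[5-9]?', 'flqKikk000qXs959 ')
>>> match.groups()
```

('00qXs95',)

The match spans [0:16] → 'flqKikk000qXs959'.
Captured: group 1 = '00qXs95'.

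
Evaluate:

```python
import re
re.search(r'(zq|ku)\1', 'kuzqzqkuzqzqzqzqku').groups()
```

The match spans [2:6] → 'zqzq'.
Captured: group 1 = 'zq'.

('zq',)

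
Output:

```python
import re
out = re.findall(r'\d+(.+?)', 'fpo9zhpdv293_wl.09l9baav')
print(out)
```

['z', '_', 'l', 'b']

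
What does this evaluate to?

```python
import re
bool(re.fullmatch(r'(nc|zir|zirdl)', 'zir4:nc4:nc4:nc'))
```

False

For `fullmatch`, every character of the input must be accounted for by the pattern.
Here the pattern can't cover the whole string, so the call returns None, and `bool(None)` is False.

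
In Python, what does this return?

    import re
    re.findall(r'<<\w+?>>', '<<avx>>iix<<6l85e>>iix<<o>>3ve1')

Walking the string: at [0:7] → '<<avx>>'; at [10:19] → '<<6l85e>>'; at [22:27] → '<<o>>'.
Since nothing is captured, `findall` lists the 3 matched substrings directly.

['<<avx>>', '<<6l85e>>', '<<o>>']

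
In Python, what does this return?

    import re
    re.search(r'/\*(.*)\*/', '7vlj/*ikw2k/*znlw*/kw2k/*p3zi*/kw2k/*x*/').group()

The match spans [4:40] → '/*ikw2k/*znlw*/kw2k/*p3zi*/kw2k/*x*/'.

'/*ikw2k/*znlw*/kw2k/*p3zi*/kw2k/*x*/'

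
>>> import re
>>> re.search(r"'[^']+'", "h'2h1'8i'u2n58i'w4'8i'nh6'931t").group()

"'2h1'"

The match spans [1:6] → "'2h1'".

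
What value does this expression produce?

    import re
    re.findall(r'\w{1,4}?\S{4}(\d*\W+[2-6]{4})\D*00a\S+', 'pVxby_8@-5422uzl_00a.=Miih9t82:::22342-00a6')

['8@-5422']

Pattern: 1 to 4 of a word character (lazy), then exactly 4 of a non-whitespace character; then zero or more of a digit, then one or more of a non-word character, then exactly 4 of a character in [2-6] (captured); then zero or more of a non-digit, then the literal '00a', then one or more of a non-whitespace character.
A non-greedy quantifier consumes as few characters as it can — just enough that the remainder of the pattern still matches from where it stops; whatever follows it matches normally.
Scanning left to right: at [0:43] match 'pVxby_8@-5422uzl_00a.=Miih9t82:::22342-00a6', group 1 = '8@-5422'.
`findall` collects group 1 from the one match (1 total).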